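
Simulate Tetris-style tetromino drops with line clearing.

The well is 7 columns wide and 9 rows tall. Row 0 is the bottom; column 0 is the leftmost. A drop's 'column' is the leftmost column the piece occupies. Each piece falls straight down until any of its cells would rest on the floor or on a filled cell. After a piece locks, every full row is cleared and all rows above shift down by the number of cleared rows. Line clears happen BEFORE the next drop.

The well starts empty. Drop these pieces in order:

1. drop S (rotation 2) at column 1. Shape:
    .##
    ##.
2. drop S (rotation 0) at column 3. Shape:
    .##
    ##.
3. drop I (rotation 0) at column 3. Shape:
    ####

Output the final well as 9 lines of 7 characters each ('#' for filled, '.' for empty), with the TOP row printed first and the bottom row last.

Answer: .......
.......
.......
.......
...####
....##.
...##..
..##...
.##....

Derivation:
Drop 1: S rot2 at col 1 lands with bottom-row=0; cleared 0 line(s) (total 0); column heights now [0 1 2 2 0 0 0], max=2
Drop 2: S rot0 at col 3 lands with bottom-row=2; cleared 0 line(s) (total 0); column heights now [0 1 2 3 4 4 0], max=4
Drop 3: I rot0 at col 3 lands with bottom-row=4; cleared 0 line(s) (total 0); column heights now [0 1 2 5 5 5 5], max=5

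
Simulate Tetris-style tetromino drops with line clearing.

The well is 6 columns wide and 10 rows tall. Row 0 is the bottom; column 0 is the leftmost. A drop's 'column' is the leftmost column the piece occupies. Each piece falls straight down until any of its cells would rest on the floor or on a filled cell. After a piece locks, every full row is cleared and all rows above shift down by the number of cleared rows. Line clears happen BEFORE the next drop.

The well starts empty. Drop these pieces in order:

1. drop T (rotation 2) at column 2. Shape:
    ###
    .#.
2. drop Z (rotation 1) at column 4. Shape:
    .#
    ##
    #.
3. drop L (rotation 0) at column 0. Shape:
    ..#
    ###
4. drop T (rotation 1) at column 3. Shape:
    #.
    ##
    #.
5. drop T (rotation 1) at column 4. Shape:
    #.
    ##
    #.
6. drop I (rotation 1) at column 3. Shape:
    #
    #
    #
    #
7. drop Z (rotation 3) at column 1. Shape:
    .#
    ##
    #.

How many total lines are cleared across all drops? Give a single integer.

Drop 1: T rot2 at col 2 lands with bottom-row=0; cleared 0 line(s) (total 0); column heights now [0 0 2 2 2 0], max=2
Drop 2: Z rot1 at col 4 lands with bottom-row=2; cleared 0 line(s) (total 0); column heights now [0 0 2 2 4 5], max=5
Drop 3: L rot0 at col 0 lands with bottom-row=2; cleared 0 line(s) (total 0); column heights now [3 3 4 2 4 5], max=5
Drop 4: T rot1 at col 3 lands with bottom-row=3; cleared 0 line(s) (total 0); column heights now [3 3 4 6 5 5], max=6
Drop 5: T rot1 at col 4 lands with bottom-row=5; cleared 0 line(s) (total 0); column heights now [3 3 4 6 8 7], max=8
Drop 6: I rot1 at col 3 lands with bottom-row=6; cleared 0 line(s) (total 0); column heights now [3 3 4 10 8 7], max=10
Drop 7: Z rot3 at col 1 lands with bottom-row=3; cleared 0 line(s) (total 0); column heights now [3 5 6 10 8 7], max=10

Answer: 0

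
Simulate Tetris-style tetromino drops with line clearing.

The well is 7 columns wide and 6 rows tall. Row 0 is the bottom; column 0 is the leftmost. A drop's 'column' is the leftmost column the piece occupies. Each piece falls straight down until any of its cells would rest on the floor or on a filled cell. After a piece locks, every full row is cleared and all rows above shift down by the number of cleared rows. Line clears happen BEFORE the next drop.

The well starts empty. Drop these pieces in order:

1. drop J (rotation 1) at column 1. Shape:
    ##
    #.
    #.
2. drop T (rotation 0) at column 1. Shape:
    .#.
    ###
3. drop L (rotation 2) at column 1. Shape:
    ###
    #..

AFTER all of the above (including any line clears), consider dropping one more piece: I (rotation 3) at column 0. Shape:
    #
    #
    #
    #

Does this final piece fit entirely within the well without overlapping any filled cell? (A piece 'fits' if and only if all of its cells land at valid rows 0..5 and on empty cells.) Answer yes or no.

Drop 1: J rot1 at col 1 lands with bottom-row=0; cleared 0 line(s) (total 0); column heights now [0 3 3 0 0 0 0], max=3
Drop 2: T rot0 at col 1 lands with bottom-row=3; cleared 0 line(s) (total 0); column heights now [0 4 5 4 0 0 0], max=5
Drop 3: L rot2 at col 1 lands with bottom-row=4; cleared 0 line(s) (total 0); column heights now [0 6 6 6 0 0 0], max=6
Test piece I rot3 at col 0 (width 1): heights before test = [0 6 6 6 0 0 0]; fits = True

Answer: yes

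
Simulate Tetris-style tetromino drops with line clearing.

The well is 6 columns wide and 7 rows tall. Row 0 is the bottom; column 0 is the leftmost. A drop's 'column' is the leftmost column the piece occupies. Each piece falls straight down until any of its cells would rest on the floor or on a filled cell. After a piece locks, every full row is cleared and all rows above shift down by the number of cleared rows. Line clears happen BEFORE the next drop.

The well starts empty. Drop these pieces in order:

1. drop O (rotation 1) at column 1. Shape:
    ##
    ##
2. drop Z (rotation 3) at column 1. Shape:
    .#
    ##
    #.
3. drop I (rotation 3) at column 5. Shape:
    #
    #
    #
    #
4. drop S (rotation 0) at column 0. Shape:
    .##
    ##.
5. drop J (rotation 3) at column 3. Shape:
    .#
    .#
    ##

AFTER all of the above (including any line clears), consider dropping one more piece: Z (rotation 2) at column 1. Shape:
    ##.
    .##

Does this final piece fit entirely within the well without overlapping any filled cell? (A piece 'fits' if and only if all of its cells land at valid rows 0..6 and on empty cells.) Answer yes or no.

Answer: no

Derivation:
Drop 1: O rot1 at col 1 lands with bottom-row=0; cleared 0 line(s) (total 0); column heights now [0 2 2 0 0 0], max=2
Drop 2: Z rot3 at col 1 lands with bottom-row=2; cleared 0 line(s) (total 0); column heights now [0 4 5 0 0 0], max=5
Drop 3: I rot3 at col 5 lands with bottom-row=0; cleared 0 line(s) (total 0); column heights now [0 4 5 0 0 4], max=5
Drop 4: S rot0 at col 0 lands with bottom-row=4; cleared 0 line(s) (total 0); column heights now [5 6 6 0 0 4], max=6
Drop 5: J rot3 at col 3 lands with bottom-row=0; cleared 0 line(s) (total 0); column heights now [5 6 6 1 3 4], max=6
Test piece Z rot2 at col 1 (width 3): heights before test = [5 6 6 1 3 4]; fits = False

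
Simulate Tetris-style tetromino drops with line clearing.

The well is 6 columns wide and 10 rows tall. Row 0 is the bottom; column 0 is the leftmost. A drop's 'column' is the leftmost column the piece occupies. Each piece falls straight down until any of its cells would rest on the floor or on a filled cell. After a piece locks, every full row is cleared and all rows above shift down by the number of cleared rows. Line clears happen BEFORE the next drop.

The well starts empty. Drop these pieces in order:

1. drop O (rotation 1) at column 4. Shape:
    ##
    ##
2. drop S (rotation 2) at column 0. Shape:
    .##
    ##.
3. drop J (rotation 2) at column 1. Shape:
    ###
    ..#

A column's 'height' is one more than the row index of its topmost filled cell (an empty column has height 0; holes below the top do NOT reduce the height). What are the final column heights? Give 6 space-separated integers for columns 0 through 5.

Answer: 1 3 3 3 2 2

Derivation:
Drop 1: O rot1 at col 4 lands with bottom-row=0; cleared 0 line(s) (total 0); column heights now [0 0 0 0 2 2], max=2
Drop 2: S rot2 at col 0 lands with bottom-row=0; cleared 0 line(s) (total 0); column heights now [1 2 2 0 2 2], max=2
Drop 3: J rot2 at col 1 lands with bottom-row=1; cleared 0 line(s) (total 0); column heights now [1 3 3 3 2 2], max=3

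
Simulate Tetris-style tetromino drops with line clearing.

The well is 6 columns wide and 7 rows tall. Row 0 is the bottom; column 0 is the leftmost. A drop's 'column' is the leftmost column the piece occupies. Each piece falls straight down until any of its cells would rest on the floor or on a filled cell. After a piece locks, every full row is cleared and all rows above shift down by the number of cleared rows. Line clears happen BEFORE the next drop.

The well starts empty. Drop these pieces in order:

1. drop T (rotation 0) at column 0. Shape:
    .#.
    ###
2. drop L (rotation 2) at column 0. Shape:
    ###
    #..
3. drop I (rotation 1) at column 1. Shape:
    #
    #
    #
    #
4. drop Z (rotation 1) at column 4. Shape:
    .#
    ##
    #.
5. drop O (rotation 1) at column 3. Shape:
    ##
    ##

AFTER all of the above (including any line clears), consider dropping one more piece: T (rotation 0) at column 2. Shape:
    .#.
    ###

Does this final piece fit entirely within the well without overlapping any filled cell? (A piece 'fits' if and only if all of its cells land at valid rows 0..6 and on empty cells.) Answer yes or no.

Answer: yes

Derivation:
Drop 1: T rot0 at col 0 lands with bottom-row=0; cleared 0 line(s) (total 0); column heights now [1 2 1 0 0 0], max=2
Drop 2: L rot2 at col 0 lands with bottom-row=1; cleared 0 line(s) (total 0); column heights now [3 3 3 0 0 0], max=3
Drop 3: I rot1 at col 1 lands with bottom-row=3; cleared 0 line(s) (total 0); column heights now [3 7 3 0 0 0], max=7
Drop 4: Z rot1 at col 4 lands with bottom-row=0; cleared 0 line(s) (total 0); column heights now [3 7 3 0 2 3], max=7
Drop 5: O rot1 at col 3 lands with bottom-row=2; cleared 1 line(s) (total 1); column heights now [2 6 1 3 3 2], max=6
Test piece T rot0 at col 2 (width 3): heights before test = [2 6 1 3 3 2]; fits = True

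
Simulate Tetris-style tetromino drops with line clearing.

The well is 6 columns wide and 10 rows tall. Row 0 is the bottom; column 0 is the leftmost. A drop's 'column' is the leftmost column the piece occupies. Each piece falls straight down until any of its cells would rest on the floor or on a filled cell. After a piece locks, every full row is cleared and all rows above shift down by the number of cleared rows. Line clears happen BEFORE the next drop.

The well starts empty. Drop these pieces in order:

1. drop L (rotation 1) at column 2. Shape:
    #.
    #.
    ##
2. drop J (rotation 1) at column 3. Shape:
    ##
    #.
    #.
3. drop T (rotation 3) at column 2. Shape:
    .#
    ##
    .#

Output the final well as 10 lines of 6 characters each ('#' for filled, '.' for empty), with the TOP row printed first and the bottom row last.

Answer: ......
......
......
...#..
..##..
...#..
...##.
..##..
..##..
..##..

Derivation:
Drop 1: L rot1 at col 2 lands with bottom-row=0; cleared 0 line(s) (total 0); column heights now [0 0 3 1 0 0], max=3
Drop 2: J rot1 at col 3 lands with bottom-row=1; cleared 0 line(s) (total 0); column heights now [0 0 3 4 4 0], max=4
Drop 3: T rot3 at col 2 lands with bottom-row=4; cleared 0 line(s) (total 0); column heights now [0 0 6 7 4 0], max=7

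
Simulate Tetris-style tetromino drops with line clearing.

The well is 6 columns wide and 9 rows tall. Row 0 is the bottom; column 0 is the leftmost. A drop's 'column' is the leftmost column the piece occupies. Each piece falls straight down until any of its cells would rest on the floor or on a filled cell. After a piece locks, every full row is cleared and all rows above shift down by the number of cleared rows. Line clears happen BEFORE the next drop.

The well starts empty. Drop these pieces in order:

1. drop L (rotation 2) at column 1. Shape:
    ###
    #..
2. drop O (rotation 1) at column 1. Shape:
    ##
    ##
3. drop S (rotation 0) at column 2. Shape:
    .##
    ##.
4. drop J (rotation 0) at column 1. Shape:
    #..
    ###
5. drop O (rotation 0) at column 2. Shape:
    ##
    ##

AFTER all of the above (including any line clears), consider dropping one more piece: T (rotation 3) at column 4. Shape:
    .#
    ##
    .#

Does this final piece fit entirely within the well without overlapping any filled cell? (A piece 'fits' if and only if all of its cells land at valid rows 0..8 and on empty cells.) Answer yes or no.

Answer: yes

Derivation:
Drop 1: L rot2 at col 1 lands with bottom-row=0; cleared 0 line(s) (total 0); column heights now [0 2 2 2 0 0], max=2
Drop 2: O rot1 at col 1 lands with bottom-row=2; cleared 0 line(s) (total 0); column heights now [0 4 4 2 0 0], max=4
Drop 3: S rot0 at col 2 lands with bottom-row=4; cleared 0 line(s) (total 0); column heights now [0 4 5 6 6 0], max=6
Drop 4: J rot0 at col 1 lands with bottom-row=6; cleared 0 line(s) (total 0); column heights now [0 8 7 7 6 0], max=8
Drop 5: O rot0 at col 2 lands with bottom-row=7; cleared 0 line(s) (total 0); column heights now [0 8 9 9 6 0], max=9
Test piece T rot3 at col 4 (width 2): heights before test = [0 8 9 9 6 0]; fits = True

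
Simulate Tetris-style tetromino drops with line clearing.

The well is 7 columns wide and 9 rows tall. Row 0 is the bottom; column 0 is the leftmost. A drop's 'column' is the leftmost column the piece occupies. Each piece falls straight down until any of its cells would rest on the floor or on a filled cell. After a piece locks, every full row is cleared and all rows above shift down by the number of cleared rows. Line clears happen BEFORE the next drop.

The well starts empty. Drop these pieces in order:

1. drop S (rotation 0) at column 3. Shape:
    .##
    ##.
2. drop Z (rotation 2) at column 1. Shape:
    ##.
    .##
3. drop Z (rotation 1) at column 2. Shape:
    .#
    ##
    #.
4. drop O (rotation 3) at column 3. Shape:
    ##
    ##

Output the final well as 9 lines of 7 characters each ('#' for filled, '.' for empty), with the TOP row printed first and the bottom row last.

Drop 1: S rot0 at col 3 lands with bottom-row=0; cleared 0 line(s) (total 0); column heights now [0 0 0 1 2 2 0], max=2
Drop 2: Z rot2 at col 1 lands with bottom-row=1; cleared 0 line(s) (total 0); column heights now [0 3 3 2 2 2 0], max=3
Drop 3: Z rot1 at col 2 lands with bottom-row=3; cleared 0 line(s) (total 0); column heights now [0 3 5 6 2 2 0], max=6
Drop 4: O rot3 at col 3 lands with bottom-row=6; cleared 0 line(s) (total 0); column heights now [0 3 5 8 8 2 0], max=8

Answer: .......
...##..
...##..
...#...
..##...
..#....
.##....
..####.
...##..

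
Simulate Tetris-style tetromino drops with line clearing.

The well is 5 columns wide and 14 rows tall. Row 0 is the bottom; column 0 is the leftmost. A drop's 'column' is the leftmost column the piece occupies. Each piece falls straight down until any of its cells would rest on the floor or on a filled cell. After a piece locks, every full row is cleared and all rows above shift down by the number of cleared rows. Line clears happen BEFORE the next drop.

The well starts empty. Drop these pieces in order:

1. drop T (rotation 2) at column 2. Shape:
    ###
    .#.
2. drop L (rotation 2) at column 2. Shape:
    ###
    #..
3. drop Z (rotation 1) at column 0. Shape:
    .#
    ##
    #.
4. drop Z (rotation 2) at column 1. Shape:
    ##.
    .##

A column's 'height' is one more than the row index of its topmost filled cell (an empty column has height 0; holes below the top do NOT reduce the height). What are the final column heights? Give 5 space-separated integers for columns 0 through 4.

Answer: 1 5 5 4 3

Derivation:
Drop 1: T rot2 at col 2 lands with bottom-row=0; cleared 0 line(s) (total 0); column heights now [0 0 2 2 2], max=2
Drop 2: L rot2 at col 2 lands with bottom-row=2; cleared 0 line(s) (total 0); column heights now [0 0 4 4 4], max=4
Drop 3: Z rot1 at col 0 lands with bottom-row=0; cleared 1 line(s) (total 1); column heights now [1 2 3 3 3], max=3
Drop 4: Z rot2 at col 1 lands with bottom-row=3; cleared 0 line(s) (total 1); column heights now [1 5 5 4 3], max=5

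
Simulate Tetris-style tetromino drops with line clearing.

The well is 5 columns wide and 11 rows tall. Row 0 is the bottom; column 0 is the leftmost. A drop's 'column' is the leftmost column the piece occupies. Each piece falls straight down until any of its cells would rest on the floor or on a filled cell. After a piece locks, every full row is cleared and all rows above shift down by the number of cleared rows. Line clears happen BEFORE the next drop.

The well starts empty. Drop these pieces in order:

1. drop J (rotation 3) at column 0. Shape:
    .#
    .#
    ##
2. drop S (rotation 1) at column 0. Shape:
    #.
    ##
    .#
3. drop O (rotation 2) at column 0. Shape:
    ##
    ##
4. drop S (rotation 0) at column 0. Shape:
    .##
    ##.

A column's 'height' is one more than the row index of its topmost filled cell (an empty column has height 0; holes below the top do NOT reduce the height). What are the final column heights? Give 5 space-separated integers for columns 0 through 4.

Drop 1: J rot3 at col 0 lands with bottom-row=0; cleared 0 line(s) (total 0); column heights now [1 3 0 0 0], max=3
Drop 2: S rot1 at col 0 lands with bottom-row=3; cleared 0 line(s) (total 0); column heights now [6 5 0 0 0], max=6
Drop 3: O rot2 at col 0 lands with bottom-row=6; cleared 0 line(s) (total 0); column heights now [8 8 0 0 0], max=8
Drop 4: S rot0 at col 0 lands with bottom-row=8; cleared 0 line(s) (total 0); column heights now [9 10 10 0 0], max=10

Answer: 9 10 10 0 0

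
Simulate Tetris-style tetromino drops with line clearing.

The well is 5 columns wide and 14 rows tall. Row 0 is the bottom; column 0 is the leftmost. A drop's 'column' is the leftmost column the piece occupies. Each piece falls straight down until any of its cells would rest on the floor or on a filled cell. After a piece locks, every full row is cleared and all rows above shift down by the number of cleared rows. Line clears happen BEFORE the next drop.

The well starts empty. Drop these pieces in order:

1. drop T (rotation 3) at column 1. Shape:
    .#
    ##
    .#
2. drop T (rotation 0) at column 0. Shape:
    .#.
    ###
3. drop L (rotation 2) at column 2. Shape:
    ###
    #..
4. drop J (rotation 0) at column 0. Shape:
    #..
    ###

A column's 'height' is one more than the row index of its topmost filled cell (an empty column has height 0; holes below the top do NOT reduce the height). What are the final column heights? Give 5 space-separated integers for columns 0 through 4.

Drop 1: T rot3 at col 1 lands with bottom-row=0; cleared 0 line(s) (total 0); column heights now [0 2 3 0 0], max=3
Drop 2: T rot0 at col 0 lands with bottom-row=3; cleared 0 line(s) (total 0); column heights now [4 5 4 0 0], max=5
Drop 3: L rot2 at col 2 lands with bottom-row=4; cleared 0 line(s) (total 0); column heights now [4 5 6 6 6], max=6
Drop 4: J rot0 at col 0 lands with bottom-row=6; cleared 0 line(s) (total 0); column heights now [8 7 7 6 6], max=8

Answer: 8 7 7 6 6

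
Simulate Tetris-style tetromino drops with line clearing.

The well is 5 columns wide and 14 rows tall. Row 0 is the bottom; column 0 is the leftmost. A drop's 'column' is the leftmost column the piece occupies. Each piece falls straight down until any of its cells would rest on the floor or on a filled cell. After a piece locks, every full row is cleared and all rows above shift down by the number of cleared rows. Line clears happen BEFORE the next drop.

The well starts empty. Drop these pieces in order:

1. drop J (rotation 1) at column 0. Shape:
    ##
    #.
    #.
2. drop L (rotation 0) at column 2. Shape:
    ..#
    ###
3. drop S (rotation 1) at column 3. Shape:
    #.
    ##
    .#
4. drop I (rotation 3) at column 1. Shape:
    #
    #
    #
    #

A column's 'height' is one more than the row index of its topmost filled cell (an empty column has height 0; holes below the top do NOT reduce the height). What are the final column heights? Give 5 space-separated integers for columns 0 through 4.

Drop 1: J rot1 at col 0 lands with bottom-row=0; cleared 0 line(s) (total 0); column heights now [3 3 0 0 0], max=3
Drop 2: L rot0 at col 2 lands with bottom-row=0; cleared 0 line(s) (total 0); column heights now [3 3 1 1 2], max=3
Drop 3: S rot1 at col 3 lands with bottom-row=2; cleared 0 line(s) (total 0); column heights now [3 3 1 5 4], max=5
Drop 4: I rot3 at col 1 lands with bottom-row=3; cleared 0 line(s) (total 0); column heights now [3 7 1 5 4], max=7

Answer: 3 7 1 5 4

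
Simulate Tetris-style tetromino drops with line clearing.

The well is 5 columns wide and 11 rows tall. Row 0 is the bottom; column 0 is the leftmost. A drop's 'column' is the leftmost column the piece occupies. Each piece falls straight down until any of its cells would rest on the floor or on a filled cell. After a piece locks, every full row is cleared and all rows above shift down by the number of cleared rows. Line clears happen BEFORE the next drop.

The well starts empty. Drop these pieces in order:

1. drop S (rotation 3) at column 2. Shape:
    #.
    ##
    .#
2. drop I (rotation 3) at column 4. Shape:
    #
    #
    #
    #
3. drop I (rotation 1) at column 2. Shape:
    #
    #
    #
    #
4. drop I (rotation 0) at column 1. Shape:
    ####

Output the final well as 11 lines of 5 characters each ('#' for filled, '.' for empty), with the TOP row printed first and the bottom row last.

Answer: .....
.....
.....
.####
..#..
..#..
..#..
..#.#
..#.#
..###
...##

Derivation:
Drop 1: S rot3 at col 2 lands with bottom-row=0; cleared 0 line(s) (total 0); column heights now [0 0 3 2 0], max=3
Drop 2: I rot3 at col 4 lands with bottom-row=0; cleared 0 line(s) (total 0); column heights now [0 0 3 2 4], max=4
Drop 3: I rot1 at col 2 lands with bottom-row=3; cleared 0 line(s) (total 0); column heights now [0 0 7 2 4], max=7
Drop 4: I rot0 at col 1 lands with bottom-row=7; cleared 0 line(s) (total 0); column heights now [0 8 8 8 8], max=8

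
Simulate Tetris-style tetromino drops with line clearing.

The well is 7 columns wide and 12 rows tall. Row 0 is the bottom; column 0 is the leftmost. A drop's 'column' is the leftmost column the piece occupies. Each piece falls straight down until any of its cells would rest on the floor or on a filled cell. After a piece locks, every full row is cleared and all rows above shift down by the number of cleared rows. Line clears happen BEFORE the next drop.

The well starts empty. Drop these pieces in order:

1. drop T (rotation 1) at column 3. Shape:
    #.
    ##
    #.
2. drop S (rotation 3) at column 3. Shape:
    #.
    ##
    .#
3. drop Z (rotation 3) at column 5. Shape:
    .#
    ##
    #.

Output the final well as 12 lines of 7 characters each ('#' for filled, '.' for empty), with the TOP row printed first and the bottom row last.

Drop 1: T rot1 at col 3 lands with bottom-row=0; cleared 0 line(s) (total 0); column heights now [0 0 0 3 2 0 0], max=3
Drop 2: S rot3 at col 3 lands with bottom-row=2; cleared 0 line(s) (total 0); column heights now [0 0 0 5 4 0 0], max=5
Drop 3: Z rot3 at col 5 lands with bottom-row=0; cleared 0 line(s) (total 0); column heights now [0 0 0 5 4 2 3], max=5

Answer: .......
.......
.......
.......
.......
.......
.......
...#...
...##..
...##.#
...####
...#.#.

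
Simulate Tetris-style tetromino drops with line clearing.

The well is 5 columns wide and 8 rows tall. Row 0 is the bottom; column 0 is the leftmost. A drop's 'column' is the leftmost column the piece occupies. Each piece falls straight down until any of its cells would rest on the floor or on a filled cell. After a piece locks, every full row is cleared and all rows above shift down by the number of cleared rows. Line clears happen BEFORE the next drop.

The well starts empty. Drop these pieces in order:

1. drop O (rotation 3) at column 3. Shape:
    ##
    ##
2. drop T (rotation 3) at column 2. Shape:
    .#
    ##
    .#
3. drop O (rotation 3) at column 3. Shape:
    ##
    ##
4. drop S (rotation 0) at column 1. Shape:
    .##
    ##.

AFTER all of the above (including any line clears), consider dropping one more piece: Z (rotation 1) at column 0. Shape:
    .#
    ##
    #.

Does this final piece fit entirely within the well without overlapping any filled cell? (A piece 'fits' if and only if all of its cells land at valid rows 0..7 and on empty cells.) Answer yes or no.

Drop 1: O rot3 at col 3 lands with bottom-row=0; cleared 0 line(s) (total 0); column heights now [0 0 0 2 2], max=2
Drop 2: T rot3 at col 2 lands with bottom-row=2; cleared 0 line(s) (total 0); column heights now [0 0 4 5 2], max=5
Drop 3: O rot3 at col 3 lands with bottom-row=5; cleared 0 line(s) (total 0); column heights now [0 0 4 7 7], max=7
Drop 4: S rot0 at col 1 lands with bottom-row=6; cleared 0 line(s) (total 0); column heights now [0 7 8 8 7], max=8
Test piece Z rot1 at col 0 (width 2): heights before test = [0 7 8 8 7]; fits = False

Answer: no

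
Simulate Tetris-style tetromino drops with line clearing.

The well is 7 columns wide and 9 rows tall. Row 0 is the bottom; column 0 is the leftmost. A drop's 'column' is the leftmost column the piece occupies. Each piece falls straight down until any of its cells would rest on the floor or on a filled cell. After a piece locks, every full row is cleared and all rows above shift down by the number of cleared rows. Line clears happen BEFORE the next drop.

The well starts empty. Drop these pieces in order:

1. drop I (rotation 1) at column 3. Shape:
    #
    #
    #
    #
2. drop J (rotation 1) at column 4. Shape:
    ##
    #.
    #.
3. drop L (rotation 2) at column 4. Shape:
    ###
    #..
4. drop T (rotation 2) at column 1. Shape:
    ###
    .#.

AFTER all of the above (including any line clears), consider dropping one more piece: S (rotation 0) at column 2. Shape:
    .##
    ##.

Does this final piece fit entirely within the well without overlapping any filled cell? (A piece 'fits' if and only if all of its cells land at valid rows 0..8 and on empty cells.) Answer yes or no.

Answer: yes

Derivation:
Drop 1: I rot1 at col 3 lands with bottom-row=0; cleared 0 line(s) (total 0); column heights now [0 0 0 4 0 0 0], max=4
Drop 2: J rot1 at col 4 lands with bottom-row=0; cleared 0 line(s) (total 0); column heights now [0 0 0 4 3 3 0], max=4
Drop 3: L rot2 at col 4 lands with bottom-row=3; cleared 0 line(s) (total 0); column heights now [0 0 0 4 5 5 5], max=5
Drop 4: T rot2 at col 1 lands with bottom-row=3; cleared 0 line(s) (total 0); column heights now [0 5 5 5 5 5 5], max=5
Test piece S rot0 at col 2 (width 3): heights before test = [0 5 5 5 5 5 5]; fits = True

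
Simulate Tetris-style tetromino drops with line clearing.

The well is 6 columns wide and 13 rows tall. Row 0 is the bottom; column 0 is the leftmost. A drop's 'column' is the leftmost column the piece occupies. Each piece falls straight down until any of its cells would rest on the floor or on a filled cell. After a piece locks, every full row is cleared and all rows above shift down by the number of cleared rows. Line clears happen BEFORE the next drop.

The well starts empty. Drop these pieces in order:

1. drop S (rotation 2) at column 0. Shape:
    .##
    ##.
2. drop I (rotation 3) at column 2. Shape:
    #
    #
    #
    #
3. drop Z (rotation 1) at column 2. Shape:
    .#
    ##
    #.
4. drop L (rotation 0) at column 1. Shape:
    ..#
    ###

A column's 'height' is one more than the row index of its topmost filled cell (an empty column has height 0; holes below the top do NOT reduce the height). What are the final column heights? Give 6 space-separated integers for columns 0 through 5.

Answer: 1 10 10 11 0 0

Derivation:
Drop 1: S rot2 at col 0 lands with bottom-row=0; cleared 0 line(s) (total 0); column heights now [1 2 2 0 0 0], max=2
Drop 2: I rot3 at col 2 lands with bottom-row=2; cleared 0 line(s) (total 0); column heights now [1 2 6 0 0 0], max=6
Drop 3: Z rot1 at col 2 lands with bottom-row=6; cleared 0 line(s) (total 0); column heights now [1 2 8 9 0 0], max=9
Drop 4: L rot0 at col 1 lands with bottom-row=9; cleared 0 line(s) (total 0); column heights now [1 10 10 11 0 0], max=11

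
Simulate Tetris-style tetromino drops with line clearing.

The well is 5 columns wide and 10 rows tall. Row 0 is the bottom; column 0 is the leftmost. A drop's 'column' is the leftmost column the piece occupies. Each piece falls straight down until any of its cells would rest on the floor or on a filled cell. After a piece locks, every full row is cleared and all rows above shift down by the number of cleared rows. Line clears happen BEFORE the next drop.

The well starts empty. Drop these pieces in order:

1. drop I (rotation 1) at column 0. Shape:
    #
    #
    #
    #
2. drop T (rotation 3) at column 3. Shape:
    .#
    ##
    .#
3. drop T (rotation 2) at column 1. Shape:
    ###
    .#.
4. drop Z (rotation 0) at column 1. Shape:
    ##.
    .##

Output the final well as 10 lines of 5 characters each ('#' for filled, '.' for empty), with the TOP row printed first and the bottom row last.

Drop 1: I rot1 at col 0 lands with bottom-row=0; cleared 0 line(s) (total 0); column heights now [4 0 0 0 0], max=4
Drop 2: T rot3 at col 3 lands with bottom-row=0; cleared 0 line(s) (total 0); column heights now [4 0 0 2 3], max=4
Drop 3: T rot2 at col 1 lands with bottom-row=1; cleared 1 line(s) (total 1); column heights now [3 0 2 2 2], max=3
Drop 4: Z rot0 at col 1 lands with bottom-row=2; cleared 0 line(s) (total 1); column heights now [3 4 4 3 2], max=4

Answer: .....
.....
.....
.....
.....
.....
.##..
#.##.
#.###
#...#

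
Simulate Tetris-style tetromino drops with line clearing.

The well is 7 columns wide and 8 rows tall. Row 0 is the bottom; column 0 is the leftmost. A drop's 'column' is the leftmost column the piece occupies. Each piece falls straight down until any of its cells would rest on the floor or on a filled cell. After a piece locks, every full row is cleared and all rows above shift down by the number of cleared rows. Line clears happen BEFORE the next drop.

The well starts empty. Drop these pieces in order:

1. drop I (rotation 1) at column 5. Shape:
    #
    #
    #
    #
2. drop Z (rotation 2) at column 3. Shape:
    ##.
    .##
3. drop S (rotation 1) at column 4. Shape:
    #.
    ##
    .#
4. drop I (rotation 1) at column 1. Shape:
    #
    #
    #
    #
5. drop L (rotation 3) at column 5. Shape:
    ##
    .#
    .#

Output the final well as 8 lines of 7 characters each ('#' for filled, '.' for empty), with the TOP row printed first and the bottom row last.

Answer: ....###
....###
...####
....##.
.#...#.
.#...#.
.#...#.
.#...#.

Derivation:
Drop 1: I rot1 at col 5 lands with bottom-row=0; cleared 0 line(s) (total 0); column heights now [0 0 0 0 0 4 0], max=4
Drop 2: Z rot2 at col 3 lands with bottom-row=4; cleared 0 line(s) (total 0); column heights now [0 0 0 6 6 5 0], max=6
Drop 3: S rot1 at col 4 lands with bottom-row=5; cleared 0 line(s) (total 0); column heights now [0 0 0 6 8 7 0], max=8
Drop 4: I rot1 at col 1 lands with bottom-row=0; cleared 0 line(s) (total 0); column heights now [0 4 0 6 8 7 0], max=8
Drop 5: L rot3 at col 5 lands with bottom-row=5; cleared 0 line(s) (total 0); column heights now [0 4 0 6 8 8 8], max=8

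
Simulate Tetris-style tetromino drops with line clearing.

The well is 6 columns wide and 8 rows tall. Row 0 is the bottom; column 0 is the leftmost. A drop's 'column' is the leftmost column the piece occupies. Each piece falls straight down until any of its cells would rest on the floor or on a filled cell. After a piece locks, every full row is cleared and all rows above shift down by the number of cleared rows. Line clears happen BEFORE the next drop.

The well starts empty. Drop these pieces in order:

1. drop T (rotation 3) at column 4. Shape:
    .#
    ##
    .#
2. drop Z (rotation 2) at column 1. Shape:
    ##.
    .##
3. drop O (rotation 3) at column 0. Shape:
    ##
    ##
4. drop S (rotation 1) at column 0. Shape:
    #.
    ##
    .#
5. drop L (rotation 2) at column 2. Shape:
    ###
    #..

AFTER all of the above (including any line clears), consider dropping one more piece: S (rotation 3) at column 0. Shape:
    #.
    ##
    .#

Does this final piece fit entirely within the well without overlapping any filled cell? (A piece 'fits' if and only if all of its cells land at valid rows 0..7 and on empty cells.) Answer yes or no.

Drop 1: T rot3 at col 4 lands with bottom-row=0; cleared 0 line(s) (total 0); column heights now [0 0 0 0 2 3], max=3
Drop 2: Z rot2 at col 1 lands with bottom-row=0; cleared 0 line(s) (total 0); column heights now [0 2 2 1 2 3], max=3
Drop 3: O rot3 at col 0 lands with bottom-row=2; cleared 0 line(s) (total 0); column heights now [4 4 2 1 2 3], max=4
Drop 4: S rot1 at col 0 lands with bottom-row=4; cleared 0 line(s) (total 0); column heights now [7 6 2 1 2 3], max=7
Drop 5: L rot2 at col 2 lands with bottom-row=2; cleared 0 line(s) (total 0); column heights now [7 6 4 4 4 3], max=7
Test piece S rot3 at col 0 (width 2): heights before test = [7 6 4 4 4 3]; fits = False

Answer: no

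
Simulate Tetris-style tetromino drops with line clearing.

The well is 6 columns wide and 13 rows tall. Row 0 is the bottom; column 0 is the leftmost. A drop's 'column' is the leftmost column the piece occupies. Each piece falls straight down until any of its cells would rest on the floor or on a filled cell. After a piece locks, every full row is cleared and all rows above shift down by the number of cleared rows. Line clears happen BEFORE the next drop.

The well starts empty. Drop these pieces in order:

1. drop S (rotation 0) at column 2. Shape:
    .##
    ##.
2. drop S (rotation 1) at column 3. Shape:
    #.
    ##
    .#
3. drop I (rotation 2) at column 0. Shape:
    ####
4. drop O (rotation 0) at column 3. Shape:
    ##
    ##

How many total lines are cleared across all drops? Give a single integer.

Drop 1: S rot0 at col 2 lands with bottom-row=0; cleared 0 line(s) (total 0); column heights now [0 0 1 2 2 0], max=2
Drop 2: S rot1 at col 3 lands with bottom-row=2; cleared 0 line(s) (total 0); column heights now [0 0 1 5 4 0], max=5
Drop 3: I rot2 at col 0 lands with bottom-row=5; cleared 0 line(s) (total 0); column heights now [6 6 6 6 4 0], max=6
Drop 4: O rot0 at col 3 lands with bottom-row=6; cleared 0 line(s) (total 0); column heights now [6 6 6 8 8 0], max=8

Answer: 0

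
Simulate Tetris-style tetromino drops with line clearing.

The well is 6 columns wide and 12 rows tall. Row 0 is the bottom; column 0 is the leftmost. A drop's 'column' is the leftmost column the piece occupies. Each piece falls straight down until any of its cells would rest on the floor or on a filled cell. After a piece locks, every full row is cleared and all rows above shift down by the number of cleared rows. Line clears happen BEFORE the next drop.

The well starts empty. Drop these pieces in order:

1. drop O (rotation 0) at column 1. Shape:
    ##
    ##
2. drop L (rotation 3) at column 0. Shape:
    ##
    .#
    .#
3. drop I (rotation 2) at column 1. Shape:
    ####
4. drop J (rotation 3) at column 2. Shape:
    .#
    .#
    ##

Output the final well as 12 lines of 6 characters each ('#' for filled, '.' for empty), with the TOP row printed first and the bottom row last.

Answer: ......
......
......
...#..
...#..
..##..
.####.
##....
.#....
.#....
.##...
.##...

Derivation:
Drop 1: O rot0 at col 1 lands with bottom-row=0; cleared 0 line(s) (total 0); column heights now [0 2 2 0 0 0], max=2
Drop 2: L rot3 at col 0 lands with bottom-row=2; cleared 0 line(s) (total 0); column heights now [5 5 2 0 0 0], max=5
Drop 3: I rot2 at col 1 lands with bottom-row=5; cleared 0 line(s) (total 0); column heights now [5 6 6 6 6 0], max=6
Drop 4: J rot3 at col 2 lands with bottom-row=6; cleared 0 line(s) (total 0); column heights now [5 6 7 9 6 0], max=9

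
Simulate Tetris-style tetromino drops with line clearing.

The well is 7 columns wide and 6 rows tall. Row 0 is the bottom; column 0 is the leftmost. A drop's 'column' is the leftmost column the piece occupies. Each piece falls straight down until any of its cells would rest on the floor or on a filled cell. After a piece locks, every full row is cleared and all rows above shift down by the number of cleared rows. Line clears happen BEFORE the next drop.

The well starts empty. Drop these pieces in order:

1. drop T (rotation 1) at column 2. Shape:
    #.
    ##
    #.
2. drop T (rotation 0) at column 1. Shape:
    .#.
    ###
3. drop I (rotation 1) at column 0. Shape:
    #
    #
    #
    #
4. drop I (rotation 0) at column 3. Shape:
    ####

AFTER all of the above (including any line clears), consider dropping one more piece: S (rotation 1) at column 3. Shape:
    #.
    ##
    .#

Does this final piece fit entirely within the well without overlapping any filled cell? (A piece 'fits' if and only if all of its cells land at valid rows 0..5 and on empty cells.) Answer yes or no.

Answer: no

Derivation:
Drop 1: T rot1 at col 2 lands with bottom-row=0; cleared 0 line(s) (total 0); column heights now [0 0 3 2 0 0 0], max=3
Drop 2: T rot0 at col 1 lands with bottom-row=3; cleared 0 line(s) (total 0); column heights now [0 4 5 4 0 0 0], max=5
Drop 3: I rot1 at col 0 lands with bottom-row=0; cleared 0 line(s) (total 0); column heights now [4 4 5 4 0 0 0], max=5
Drop 4: I rot0 at col 3 lands with bottom-row=4; cleared 0 line(s) (total 0); column heights now [4 4 5 5 5 5 5], max=5
Test piece S rot1 at col 3 (width 2): heights before test = [4 4 5 5 5 5 5]; fits = False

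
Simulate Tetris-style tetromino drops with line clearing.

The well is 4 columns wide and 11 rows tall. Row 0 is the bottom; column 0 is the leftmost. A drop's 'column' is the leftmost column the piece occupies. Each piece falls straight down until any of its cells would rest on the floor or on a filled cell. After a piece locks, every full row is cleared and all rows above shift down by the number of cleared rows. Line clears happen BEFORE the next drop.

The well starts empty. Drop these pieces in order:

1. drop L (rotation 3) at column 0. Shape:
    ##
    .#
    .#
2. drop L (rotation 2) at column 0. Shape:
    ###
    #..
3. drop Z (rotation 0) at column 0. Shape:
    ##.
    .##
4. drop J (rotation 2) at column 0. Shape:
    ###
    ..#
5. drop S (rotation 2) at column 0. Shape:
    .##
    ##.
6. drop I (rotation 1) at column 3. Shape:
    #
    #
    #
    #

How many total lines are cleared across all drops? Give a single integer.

Drop 1: L rot3 at col 0 lands with bottom-row=0; cleared 0 line(s) (total 0); column heights now [3 3 0 0], max=3
Drop 2: L rot2 at col 0 lands with bottom-row=3; cleared 0 line(s) (total 0); column heights now [5 5 5 0], max=5
Drop 3: Z rot0 at col 0 lands with bottom-row=5; cleared 0 line(s) (total 0); column heights now [7 7 6 0], max=7
Drop 4: J rot2 at col 0 lands with bottom-row=6; cleared 0 line(s) (total 0); column heights now [8 8 8 0], max=8
Drop 5: S rot2 at col 0 lands with bottom-row=8; cleared 0 line(s) (total 0); column heights now [9 10 10 0], max=10
Drop 6: I rot1 at col 3 lands with bottom-row=0; cleared 0 line(s) (total 0); column heights now [9 10 10 4], max=10

Answer: 0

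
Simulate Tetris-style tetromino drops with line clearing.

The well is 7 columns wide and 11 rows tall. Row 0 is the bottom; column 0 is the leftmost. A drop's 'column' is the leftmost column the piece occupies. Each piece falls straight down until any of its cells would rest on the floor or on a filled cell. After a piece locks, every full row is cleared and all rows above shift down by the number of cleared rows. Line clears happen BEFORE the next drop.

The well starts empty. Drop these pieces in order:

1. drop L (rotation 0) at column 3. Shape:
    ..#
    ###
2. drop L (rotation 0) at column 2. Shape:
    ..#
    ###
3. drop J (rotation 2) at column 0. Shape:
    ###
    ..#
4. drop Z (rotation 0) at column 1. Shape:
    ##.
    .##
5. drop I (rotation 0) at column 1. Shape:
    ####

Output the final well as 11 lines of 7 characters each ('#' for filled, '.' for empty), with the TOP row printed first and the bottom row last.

Drop 1: L rot0 at col 3 lands with bottom-row=0; cleared 0 line(s) (total 0); column heights now [0 0 0 1 1 2 0], max=2
Drop 2: L rot0 at col 2 lands with bottom-row=1; cleared 0 line(s) (total 0); column heights now [0 0 2 2 3 2 0], max=3
Drop 3: J rot2 at col 0 lands with bottom-row=2; cleared 0 line(s) (total 0); column heights now [4 4 4 2 3 2 0], max=4
Drop 4: Z rot0 at col 1 lands with bottom-row=4; cleared 0 line(s) (total 0); column heights now [4 6 6 5 3 2 0], max=6
Drop 5: I rot0 at col 1 lands with bottom-row=6; cleared 0 line(s) (total 0); column heights now [4 7 7 7 7 2 0], max=7

Answer: .......
.......
.......
.......
.####..
.##....
..##...
###....
..#.#..
..####.
...###.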